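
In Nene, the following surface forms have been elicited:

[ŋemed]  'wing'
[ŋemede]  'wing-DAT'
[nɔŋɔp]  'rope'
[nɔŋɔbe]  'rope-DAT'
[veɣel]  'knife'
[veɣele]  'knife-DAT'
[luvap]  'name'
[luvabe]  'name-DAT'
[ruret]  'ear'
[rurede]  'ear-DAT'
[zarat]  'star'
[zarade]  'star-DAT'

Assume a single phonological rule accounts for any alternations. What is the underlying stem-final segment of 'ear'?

/t/

In [ruret] and [rurede] the final segment of 'ear' alternates: [t] ~ [d].
The stem 'wing' ([ŋemed], [ŋemede]) shows [d] unchanged in both environments, so [d] cannot be basic with [t] derived in isolation.
Therefore /t/ is basic and [d] is derived by intervocalic voicing (voiceless stops become voiced between vowels).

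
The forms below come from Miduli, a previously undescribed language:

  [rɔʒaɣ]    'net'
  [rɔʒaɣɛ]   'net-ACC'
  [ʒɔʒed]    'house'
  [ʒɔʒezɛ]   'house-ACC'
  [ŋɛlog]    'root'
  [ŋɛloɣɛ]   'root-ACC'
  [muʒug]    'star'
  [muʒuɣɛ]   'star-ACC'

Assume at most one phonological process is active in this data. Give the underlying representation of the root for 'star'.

The stem for 'star' ends in [g] in [muʒug] but [ɣ] in [muʒuɣɛ].
Compare 'net', with invariant [ɣ] in [rɔʒaɣ] and [rɔʒaɣɛ]: an analysis with underlying /ɣ/ and a rule producing [g] in isolation would wrongly predict alternation here too.
So /g/ is underlying, and a rule of intervocalic spirantization — voiced stops become fricatives between vowels — gives [ɣ].
So 'star' = /muʒug/.

/muʒug/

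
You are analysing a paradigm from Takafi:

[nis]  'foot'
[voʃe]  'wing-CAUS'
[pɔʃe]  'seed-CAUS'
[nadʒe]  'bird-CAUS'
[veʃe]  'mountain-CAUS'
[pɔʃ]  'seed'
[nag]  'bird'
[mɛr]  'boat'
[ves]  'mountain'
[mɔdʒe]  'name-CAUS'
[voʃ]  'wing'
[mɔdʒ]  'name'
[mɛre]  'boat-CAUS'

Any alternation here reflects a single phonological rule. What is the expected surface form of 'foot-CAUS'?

[niʃe]

The stem for 'mountain' ends in [ʃ] in [veʃe] but [s] in [ves].
The stem 'wing' ([voʃe], [voʃ]) shows [ʃ] unchanged in both environments, so [ʃ] cannot be basic with [s] derived in isolation.
Therefore /s/ is basic and [ʃ] is derived by palatalization before a front vowel (/g/ and /s/ become palato-alveolar [dʒ] and [ʃ] before a front vowel).
From [nis] the stem 'foot' is /nis/; before a front vowel this yields [niʃe].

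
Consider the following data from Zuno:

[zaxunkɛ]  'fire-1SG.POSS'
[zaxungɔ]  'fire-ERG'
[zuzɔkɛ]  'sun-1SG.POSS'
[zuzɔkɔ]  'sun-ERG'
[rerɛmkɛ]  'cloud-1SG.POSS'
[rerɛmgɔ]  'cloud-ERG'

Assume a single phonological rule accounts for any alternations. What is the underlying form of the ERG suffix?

The ERG morpheme has two allomorphs, [-gɔ] and [-kɔ].
The 1SG.POSS suffix, which begins with [k], is invariant after every stem; so [k] is not altered by any rule here.
The ERG suffix is therefore /-gɔ/ underlyingly, with post-vocalic devoicing: voiced stops become voiceless after a vowel.

/-gɔ/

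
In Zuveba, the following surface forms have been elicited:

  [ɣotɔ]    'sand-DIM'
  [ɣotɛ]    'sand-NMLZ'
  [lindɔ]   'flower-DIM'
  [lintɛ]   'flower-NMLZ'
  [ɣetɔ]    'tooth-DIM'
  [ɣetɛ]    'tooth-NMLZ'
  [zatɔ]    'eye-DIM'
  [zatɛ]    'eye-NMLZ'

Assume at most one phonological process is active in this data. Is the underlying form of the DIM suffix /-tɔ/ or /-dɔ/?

The DIM morpheme has two allomorphs, [-dɔ] and [-tɔ].
The NMLZ suffix, which begins with [t], is invariant after every stem; so [t] is not altered by any rule here.
So the underlying form is /-dɔ/, and voiced stops become voiceless after a vowel.

/-dɔ/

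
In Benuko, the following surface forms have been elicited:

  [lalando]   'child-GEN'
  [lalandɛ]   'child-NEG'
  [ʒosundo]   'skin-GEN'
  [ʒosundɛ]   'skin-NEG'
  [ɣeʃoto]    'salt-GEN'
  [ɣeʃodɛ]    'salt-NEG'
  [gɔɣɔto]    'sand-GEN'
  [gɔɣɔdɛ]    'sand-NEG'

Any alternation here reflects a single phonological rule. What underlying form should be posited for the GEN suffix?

/-to/

The GEN suffix surfaces as [-do] and [-to], depending on the final segment of the stem.
By contrast the NEG suffix keeps its initial [d] throughout — that segment must be underlying.
The GEN suffix is therefore /-to/ underlyingly, with post-nasal voicing: voiceless stops become voiced after a nasal.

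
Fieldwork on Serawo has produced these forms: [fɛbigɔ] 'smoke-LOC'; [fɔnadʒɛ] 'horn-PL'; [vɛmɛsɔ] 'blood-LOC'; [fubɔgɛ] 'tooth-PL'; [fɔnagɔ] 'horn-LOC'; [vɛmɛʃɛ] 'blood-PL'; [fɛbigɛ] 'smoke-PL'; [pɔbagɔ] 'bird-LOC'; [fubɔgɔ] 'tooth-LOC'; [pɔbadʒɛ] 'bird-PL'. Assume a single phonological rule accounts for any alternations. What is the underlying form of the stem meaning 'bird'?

In [pɔbadʒɛ] and [pɔbagɔ] the final segment of 'bird' alternates: [dʒ] ~ [g].
If /g/ were underlying and a rule turned it into [dʒ] before the PL suffix, 'tooth' would also alternate; but it has [g] in both [fubɔgɛ] and [fubɔgɔ].
Therefore /dʒ/ is basic and [g] is derived by depalatalization (palato-alveolar /dʒ/ and /ʃ/ become [g] and [s] when no front vowel follows).
So 'bird' = /pɔbadʒ/.

/pɔbadʒ/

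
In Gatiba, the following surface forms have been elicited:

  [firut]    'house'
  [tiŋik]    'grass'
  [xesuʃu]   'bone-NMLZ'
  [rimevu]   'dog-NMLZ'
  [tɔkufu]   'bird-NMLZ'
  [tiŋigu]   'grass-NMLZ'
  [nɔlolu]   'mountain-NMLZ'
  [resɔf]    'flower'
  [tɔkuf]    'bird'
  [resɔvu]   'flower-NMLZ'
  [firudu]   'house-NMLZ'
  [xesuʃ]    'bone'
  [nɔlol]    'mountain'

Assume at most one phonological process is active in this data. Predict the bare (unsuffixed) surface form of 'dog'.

[rimef]

In [resɔvu] and [resɔf] the final segment of 'flower' alternates: [v] ~ [f].
Compare 'bird', with invariant [f] in [tɔkufu] and [tɔkuf]: an analysis with underlying /f/ and a rule producing [v] before the NMLZ suffix would wrongly predict alternation here too.
So /v/ is underlying, and a rule of word-final obstruent devoicing — voiced obstruents become voiceless word-finally — gives [f].
From [rimevu] the stem 'dog' is /rimev/; word-finally this yields [rimef].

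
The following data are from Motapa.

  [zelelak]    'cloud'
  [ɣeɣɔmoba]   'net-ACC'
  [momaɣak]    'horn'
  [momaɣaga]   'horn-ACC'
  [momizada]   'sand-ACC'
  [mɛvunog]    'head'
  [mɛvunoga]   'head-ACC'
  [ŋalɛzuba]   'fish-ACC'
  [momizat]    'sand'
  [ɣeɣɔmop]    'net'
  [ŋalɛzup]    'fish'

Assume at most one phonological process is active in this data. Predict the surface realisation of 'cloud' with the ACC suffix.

The root 'horn' surfaces as [momaɣak] and [momaɣaga], with a stem-final [k] ~ [g] alternation.
The stem 'head' ([mɛvunog], [mɛvunoga]) shows [g] unchanged in both environments, so [g] cannot be basic with [k] derived in isolation.
So /k/ is underlying, and a rule of intervocalic voicing — voiceless stops become voiced between vowels — gives [g].
From [zelelak] the stem 'cloud' is /zelelak/; between vowels this yields [zelelaga].

[zelelaga]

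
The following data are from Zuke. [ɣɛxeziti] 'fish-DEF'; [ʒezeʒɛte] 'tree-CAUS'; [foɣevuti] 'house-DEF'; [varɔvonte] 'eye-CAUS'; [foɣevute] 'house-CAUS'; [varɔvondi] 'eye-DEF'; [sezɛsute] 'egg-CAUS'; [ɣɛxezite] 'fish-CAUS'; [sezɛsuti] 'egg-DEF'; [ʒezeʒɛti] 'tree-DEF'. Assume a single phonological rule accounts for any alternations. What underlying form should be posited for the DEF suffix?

The DEF suffix surfaces as [-di] and [-ti], depending on the final segment of the stem.
The CAUS suffix, which begins with [t], is invariant after every stem; so [t] is not altered by any rule here.
The DEF suffix is therefore /-di/ underlyingly, with post-vocalic devoicing: voiced stops become voiceless after a vowel.

/-di/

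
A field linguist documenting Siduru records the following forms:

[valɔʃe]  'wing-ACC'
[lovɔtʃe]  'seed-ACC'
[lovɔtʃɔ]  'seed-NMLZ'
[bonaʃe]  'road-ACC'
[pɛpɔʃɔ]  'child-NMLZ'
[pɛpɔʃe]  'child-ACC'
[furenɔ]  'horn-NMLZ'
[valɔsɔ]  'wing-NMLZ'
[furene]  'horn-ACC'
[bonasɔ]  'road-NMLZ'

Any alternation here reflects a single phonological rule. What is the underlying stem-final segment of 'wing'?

'wing' shows [ʃ] ~ [s] at the end of the stem ([valɔʃe] vs [valɔsɔ]).
Compare 'child', with invariant [ʃ] in [pɛpɔʃe] and [pɛpɔʃɔ]: an analysis with underlying /ʃ/ and a rule producing [s] before the NMLZ suffix would wrongly predict alternation here too.
The underlying segment must be /s/; /s/ becomes palato-alveolar [ʃ] before a front vowel, yielding [ʃ] there.

/s/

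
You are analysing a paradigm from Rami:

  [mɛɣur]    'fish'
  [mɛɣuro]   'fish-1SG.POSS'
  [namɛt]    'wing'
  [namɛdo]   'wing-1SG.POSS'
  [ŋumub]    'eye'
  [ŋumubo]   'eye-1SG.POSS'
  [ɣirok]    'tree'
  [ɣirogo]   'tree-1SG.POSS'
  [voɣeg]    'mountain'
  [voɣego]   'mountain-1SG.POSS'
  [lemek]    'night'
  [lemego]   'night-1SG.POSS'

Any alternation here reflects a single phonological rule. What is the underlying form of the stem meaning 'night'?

'night' shows [k] ~ [g] at the end of the stem ([lemek] vs [lemego]).
If /g/ were underlying and a rule turned it into [k] in isolation, 'mountain' would also alternate; but it has [g] in both [voɣeg] and [voɣego].
The alternation reflects intervocalic voicing: voiceless stops become voiced between vowels. /k/ is underlying.

/lemek/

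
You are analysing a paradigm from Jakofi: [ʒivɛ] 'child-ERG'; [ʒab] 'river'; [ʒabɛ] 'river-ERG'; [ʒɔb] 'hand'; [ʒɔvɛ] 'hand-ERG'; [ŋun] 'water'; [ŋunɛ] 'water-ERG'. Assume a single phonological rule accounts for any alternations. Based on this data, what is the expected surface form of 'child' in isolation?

[ʒib]

'hand' shows [b] ~ [v] at the end of the stem ([ʒɔb] vs [ʒɔvɛ]).
If /b/ were underlying and a rule turned it into [v] before the ERG suffix, 'river' would also alternate; but it has [b] in both [ʒab] and [ʒabɛ].
The underlying segment must be /v/; voiced fricatives become stops word-finally, yielding [b] there.
The one attested form of 'child', [ʒivɛ], shows underlying /ʒiv/. Applying the same rule word-finally gives [ʒib].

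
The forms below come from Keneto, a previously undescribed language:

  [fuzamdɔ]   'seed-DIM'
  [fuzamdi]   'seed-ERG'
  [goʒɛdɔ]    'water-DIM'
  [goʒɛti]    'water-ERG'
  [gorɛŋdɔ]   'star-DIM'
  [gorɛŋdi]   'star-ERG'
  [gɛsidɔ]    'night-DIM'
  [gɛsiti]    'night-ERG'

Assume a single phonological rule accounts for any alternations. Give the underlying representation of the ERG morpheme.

/-ti/

The ERG suffix surfaces as [-di] and [-ti], depending on the final segment of the stem.
By contrast the DIM suffix keeps its initial [d] throughout — that segment must be underlying.
The ERG suffix is therefore /-ti/ underlyingly, with post-nasal voicing: voiceless stops become voiced after a nasal.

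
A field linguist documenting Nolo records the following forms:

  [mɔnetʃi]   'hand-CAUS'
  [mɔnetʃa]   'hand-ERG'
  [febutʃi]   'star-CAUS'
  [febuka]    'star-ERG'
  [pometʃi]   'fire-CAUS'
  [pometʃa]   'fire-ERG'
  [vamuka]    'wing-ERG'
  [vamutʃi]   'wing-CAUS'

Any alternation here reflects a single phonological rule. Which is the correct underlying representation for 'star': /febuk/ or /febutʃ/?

'star' shows [tʃ] ~ [k] at the end of the stem ([febutʃi] vs [febuka]).
But 'fire' keeps [tʃ] in both environments ([pometʃi], [pometʃa]), so there is no rule changing /tʃ/ to [k] before the ERG suffix.
So /k/ is underlying, and a rule of palatalization before a front vowel — /k/ becomes palato-alveolar [tʃ] before a front vowel — gives [tʃ].

/febuk/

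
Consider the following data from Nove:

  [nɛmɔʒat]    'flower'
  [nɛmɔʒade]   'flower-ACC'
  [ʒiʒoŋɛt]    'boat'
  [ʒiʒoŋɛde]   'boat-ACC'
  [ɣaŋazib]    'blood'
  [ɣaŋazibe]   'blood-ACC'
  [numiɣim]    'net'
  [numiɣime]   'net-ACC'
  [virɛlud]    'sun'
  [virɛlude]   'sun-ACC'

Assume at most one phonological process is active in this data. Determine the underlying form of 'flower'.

/nɛmɔʒat/

The root 'flower' surfaces as [nɛmɔʒat] and [nɛmɔʒade], with a stem-final [t] ~ [d] alternation.
The stem 'sun' ([virɛlud], [virɛlude]) shows [d] unchanged in both environments, so [d] cannot be basic with [t] derived in isolation.
The underlying segment must be /t/; voiceless stops become voiced between vowels, yielding [d] there.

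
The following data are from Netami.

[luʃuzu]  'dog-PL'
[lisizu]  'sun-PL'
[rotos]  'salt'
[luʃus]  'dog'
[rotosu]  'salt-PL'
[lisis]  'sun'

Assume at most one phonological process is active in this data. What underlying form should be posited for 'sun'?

/lisiz/

The root 'sun' surfaces as [lisis] and [lisizu], with a stem-final [s] ~ [z] alternation.
Compare 'salt', with invariant [s] in [rotos] and [rotosu]: an analysis with underlying /s/ and a rule producing [z] before the PL suffix would wrongly predict alternation here too.
Therefore /z/ is basic and [s] is derived by word-final obstruent devoicing (voiced obstruents become voiceless word-finally).
So 'sun' = /lisiz/.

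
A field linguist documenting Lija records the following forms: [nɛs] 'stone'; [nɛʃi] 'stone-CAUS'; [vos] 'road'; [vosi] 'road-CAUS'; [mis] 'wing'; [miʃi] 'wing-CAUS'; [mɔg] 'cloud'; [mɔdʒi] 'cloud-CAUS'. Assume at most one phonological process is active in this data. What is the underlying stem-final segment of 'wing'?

'wing' shows [s] ~ [ʃ] at the end of the stem ([mis] vs [miʃi]).
But 'road' keeps [s] in both environments ([vos], [vosi]), so there is no rule changing /s/ to [ʃ] before the CAUS suffix.
The alternation reflects depalatalization: palato-alveolar /dʒ/ and /ʃ/ become [g] and [s] when no front vowel follows. /ʃ/ is underlying.

/ʃ/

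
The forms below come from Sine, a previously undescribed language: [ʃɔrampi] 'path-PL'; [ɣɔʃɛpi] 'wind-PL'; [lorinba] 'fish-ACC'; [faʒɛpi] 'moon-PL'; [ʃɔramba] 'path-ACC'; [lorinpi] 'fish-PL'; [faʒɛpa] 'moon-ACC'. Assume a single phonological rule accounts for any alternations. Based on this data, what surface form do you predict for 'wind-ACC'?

The ACC morpheme has two allomorphs, [-ba] and [-pa].
By contrast the PL suffix keeps its initial [p] throughout — that segment must be underlying.
The ACC suffix is therefore /-ba/ underlyingly, with post-vocalic devoicing: voiced stops become voiceless after a vowel.
After 'wind', which ends in a vowel, the suffix surfaces as [-pa], giving [ɣɔʃɛpa].

[ɣɔʃɛpa]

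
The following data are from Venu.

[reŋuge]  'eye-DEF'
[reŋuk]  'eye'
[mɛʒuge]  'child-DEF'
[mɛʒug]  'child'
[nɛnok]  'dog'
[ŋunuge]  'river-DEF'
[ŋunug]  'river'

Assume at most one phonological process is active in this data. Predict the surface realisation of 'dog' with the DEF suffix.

[nɛnoge]

The root 'eye' surfaces as [reŋuge] and [reŋuk], with a stem-final [g] ~ [k] alternation.
The stem 'river' ([ŋunuge], [ŋunug]) shows [g] unchanged in both environments, so [g] cannot be basic with [k] derived in isolation.
Therefore /k/ is basic and [g] is derived by intervocalic voicing (voiceless stops become voiced between vowels).
The one attested form of 'dog', [nɛnok], shows underlying /nɛnok/. Applying the same rule between vowels gives [nɛnoge].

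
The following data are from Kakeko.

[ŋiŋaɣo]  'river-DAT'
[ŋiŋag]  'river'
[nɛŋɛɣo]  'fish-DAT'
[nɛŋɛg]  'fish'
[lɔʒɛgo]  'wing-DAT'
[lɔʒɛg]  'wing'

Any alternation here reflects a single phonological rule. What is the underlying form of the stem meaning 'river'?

'river' shows [ɣ] ~ [g] at the end of the stem ([ŋiŋaɣo] vs [ŋiŋag]).
Compare 'wing', with invariant [g] in [lɔʒɛgo] and [lɔʒɛg]: an analysis with underlying /g/ and a rule producing [ɣ] before the DAT suffix would wrongly predict alternation here too.
So /ɣ/ is underlying, and a rule of word-final hardening — voiced fricatives become stops word-finally — gives [g].

/ŋiŋaɣ/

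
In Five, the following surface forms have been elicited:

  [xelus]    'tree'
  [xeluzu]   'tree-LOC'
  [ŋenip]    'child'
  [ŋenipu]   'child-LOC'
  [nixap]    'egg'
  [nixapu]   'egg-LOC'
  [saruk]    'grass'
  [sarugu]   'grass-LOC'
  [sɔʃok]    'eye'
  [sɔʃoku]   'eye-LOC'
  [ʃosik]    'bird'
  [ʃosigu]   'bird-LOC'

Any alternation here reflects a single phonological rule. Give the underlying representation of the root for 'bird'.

/ʃosig/

'bird' shows [k] ~ [g] at the end of the stem ([ʃosik] vs [ʃosigu]).
But 'eye' keeps [k] in both environments ([sɔʃok], [sɔʃoku]), so there is no rule changing /k/ to [g] before the LOC suffix.
Therefore /g/ is basic and [k] is derived by word-final obstruent devoicing (voiced obstruents become voiceless word-finally).
So 'bird' = /ʃosig/.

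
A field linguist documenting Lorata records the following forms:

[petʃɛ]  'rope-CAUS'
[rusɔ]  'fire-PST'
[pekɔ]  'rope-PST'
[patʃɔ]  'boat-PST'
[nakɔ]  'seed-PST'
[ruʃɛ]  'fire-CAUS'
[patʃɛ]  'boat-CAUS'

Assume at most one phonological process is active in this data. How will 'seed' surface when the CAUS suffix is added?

[natʃɛ]

The stem for 'rope' ends in [tʃ] in [petʃɛ] but [k] in [pekɔ].
If /tʃ/ were underlying and a rule turned it into [k] before the PST suffix, 'boat' would also alternate; but it has [tʃ] in both [patʃɛ] and [patʃɔ].
The alternation reflects palatalization before a front vowel: /k/ and /s/ become palato-alveolar [tʃ] and [ʃ] before a front vowel. /k/ is underlying.
From [nakɔ] the stem 'seed' is /nak/; before a front vowel this yields [natʃɛ].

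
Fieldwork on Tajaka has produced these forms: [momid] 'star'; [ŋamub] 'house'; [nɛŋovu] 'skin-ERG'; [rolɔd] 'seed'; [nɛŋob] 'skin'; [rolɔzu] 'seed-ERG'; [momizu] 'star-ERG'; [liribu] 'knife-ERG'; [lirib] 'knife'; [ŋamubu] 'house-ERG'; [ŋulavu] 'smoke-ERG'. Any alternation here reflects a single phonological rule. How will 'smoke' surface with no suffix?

The stem for 'skin' ends in [b] in [nɛŋob] but [v] in [nɛŋovu].
But 'house' keeps [b] in both environments ([ŋamub], [ŋamubu]), so there is no rule changing /b/ to [v] before the ERG suffix.
Therefore /v/ is basic and [b] is derived by word-final hardening (voiced fricatives become stops word-finally).
The one attested form of 'smoke', [ŋulavu], shows underlying /ŋulav/. Applying the same rule word-finally gives [ŋulab].

[ŋulab]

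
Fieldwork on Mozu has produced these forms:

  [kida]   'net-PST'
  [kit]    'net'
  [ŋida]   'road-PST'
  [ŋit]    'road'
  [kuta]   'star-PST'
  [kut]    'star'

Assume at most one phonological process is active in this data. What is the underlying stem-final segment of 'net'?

/d/

'net' shows [d] ~ [t] at the end of the stem ([kida] vs [kit]).
The stem 'star' ([kuta], [kut]) shows [t] unchanged in both environments, so [t] cannot be basic with [d] derived before the PST suffix.
Therefore /d/ is basic and [t] is derived by word-final obstruent devoicing (voiced obstruents become voiceless word-finally).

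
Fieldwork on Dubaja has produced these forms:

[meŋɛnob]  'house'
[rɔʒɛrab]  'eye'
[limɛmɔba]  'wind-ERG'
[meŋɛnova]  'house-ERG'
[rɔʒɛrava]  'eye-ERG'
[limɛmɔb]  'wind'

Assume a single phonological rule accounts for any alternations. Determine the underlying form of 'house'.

The root 'house' surfaces as [meŋɛnob] and [meŋɛnova], with a stem-final [b] ~ [v] alternation.
If /b/ were underlying and a rule turned it into [v] before the ERG suffix, 'wind' would also alternate; but it has [b] in both [limɛmɔb] and [limɛmɔba].
Therefore /v/ is basic and [b] is derived by word-final hardening (voiced fricatives become stops word-finally).
Hence 'house' is /meŋɛnov/ underlyingly.

/meŋɛnov/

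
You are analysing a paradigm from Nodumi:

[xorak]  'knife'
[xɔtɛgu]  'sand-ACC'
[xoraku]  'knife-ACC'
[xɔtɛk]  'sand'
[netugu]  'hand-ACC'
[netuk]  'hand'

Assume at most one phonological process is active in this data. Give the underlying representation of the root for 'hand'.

/netug/

The stem for 'hand' ends in [k] in [netuk] but [g] in [netugu].
But 'knife' keeps [k] in both environments ([xorak], [xoraku]), so there is no rule changing /k/ to [g] before the ACC suffix.
Therefore /g/ is basic and [k] is derived by word-final obstruent devoicing (voiced obstruents become voiceless word-finally).
So 'hand' = /netug/.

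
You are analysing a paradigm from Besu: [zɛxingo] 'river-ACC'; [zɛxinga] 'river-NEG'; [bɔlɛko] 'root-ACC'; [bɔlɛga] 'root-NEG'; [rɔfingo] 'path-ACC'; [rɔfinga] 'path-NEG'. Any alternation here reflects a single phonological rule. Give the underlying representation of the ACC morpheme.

/-ko/

The ACC morpheme has two allomorphs, [-go] and [-ko].
By contrast the NEG suffix keeps its initial [g] throughout — that segment must be underlying.
So the underlying form is /-ko/, and voiceless stops become voiced after a nasal.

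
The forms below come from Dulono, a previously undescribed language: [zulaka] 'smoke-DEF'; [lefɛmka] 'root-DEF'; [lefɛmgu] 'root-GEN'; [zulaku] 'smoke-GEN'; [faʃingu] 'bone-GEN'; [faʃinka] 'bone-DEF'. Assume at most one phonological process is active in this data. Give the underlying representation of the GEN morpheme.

The GEN suffix surfaces as [-gu] and [-ku], depending on the final segment of the stem.
By contrast the DEF suffix keeps its initial [k] throughout — that segment must be underlying.
The GEN suffix is therefore /-gu/ underlyingly, with post-vocalic devoicing: voiced stops become voiceless after a vowel.

/-gu/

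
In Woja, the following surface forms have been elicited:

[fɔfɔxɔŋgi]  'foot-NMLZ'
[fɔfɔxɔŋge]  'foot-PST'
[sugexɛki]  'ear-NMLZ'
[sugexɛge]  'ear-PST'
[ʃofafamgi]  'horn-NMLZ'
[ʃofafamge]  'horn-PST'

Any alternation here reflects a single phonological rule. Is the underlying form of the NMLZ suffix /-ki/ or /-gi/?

The NMLZ morpheme has two allomorphs, [-gi] and [-ki].
The PST suffix, which begins with [g], is invariant after every stem; so [g] is not altered by any rule here.
The NMLZ suffix is therefore /-ki/ underlyingly, with post-nasal voicing: voiceless stops become voiced after a nasal.

/-ki/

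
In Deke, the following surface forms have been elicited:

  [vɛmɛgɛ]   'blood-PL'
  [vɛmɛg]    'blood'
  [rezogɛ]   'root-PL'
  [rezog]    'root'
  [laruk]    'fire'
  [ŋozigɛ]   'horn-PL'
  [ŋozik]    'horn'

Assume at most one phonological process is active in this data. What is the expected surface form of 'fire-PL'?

In [ŋozigɛ] and [ŋozik] the final segment of 'horn' alternates: [g] ~ [k].
Compare 'blood', with invariant [g] in [vɛmɛgɛ] and [vɛmɛg]: an analysis with underlying /g/ and a rule producing [k] in isolation would wrongly predict alternation here too.
The alternation reflects intervocalic voicing: voiceless stops become voiced between vowels. /k/ is underlying.
From [laruk] the stem 'fire' is /laruk/; between vowels this yields [larugɛ].

[larugɛ]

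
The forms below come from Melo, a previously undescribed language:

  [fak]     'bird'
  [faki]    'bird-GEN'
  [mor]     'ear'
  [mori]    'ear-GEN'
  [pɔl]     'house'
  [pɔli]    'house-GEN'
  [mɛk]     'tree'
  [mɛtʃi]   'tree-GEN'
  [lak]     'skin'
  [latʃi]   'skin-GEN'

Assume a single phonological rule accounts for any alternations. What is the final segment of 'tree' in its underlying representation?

In [mɛk] and [mɛtʃi] the final segment of 'tree' alternates: [k] ~ [tʃ].
But 'bird' keeps [k] in both environments ([fak], [faki]), so there is no rule changing /k/ to [tʃ] before the GEN suffix.
The alternation reflects depalatalization: palato-alveolar /tʃ/ becomes [k] when no front vowel follows. /tʃ/ is underlying.

/tʃ/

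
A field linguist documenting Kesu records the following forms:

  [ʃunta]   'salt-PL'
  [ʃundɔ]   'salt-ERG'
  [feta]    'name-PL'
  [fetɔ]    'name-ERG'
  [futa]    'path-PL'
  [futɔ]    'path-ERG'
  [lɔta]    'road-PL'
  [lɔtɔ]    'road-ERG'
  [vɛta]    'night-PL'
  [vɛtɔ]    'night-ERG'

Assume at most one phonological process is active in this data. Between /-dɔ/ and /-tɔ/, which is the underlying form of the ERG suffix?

/-dɔ/

The ERG morpheme has two allomorphs, [-dɔ] and [-tɔ].
By contrast the PL suffix keeps its initial [t] throughout — that segment must be underlying.
The ERG suffix is therefore /-dɔ/ underlyingly, with post-vocalic devoicing: voiced stops become voiceless after a vowel.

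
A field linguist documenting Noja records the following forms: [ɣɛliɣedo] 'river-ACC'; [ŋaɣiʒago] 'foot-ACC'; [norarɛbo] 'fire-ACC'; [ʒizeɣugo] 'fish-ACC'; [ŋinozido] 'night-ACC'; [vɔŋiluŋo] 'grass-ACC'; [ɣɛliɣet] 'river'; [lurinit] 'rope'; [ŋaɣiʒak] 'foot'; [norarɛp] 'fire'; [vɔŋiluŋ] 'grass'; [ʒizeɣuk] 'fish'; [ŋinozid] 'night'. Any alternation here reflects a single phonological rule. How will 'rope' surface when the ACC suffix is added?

The stem for 'river' ends in [d] in [ɣɛliɣedo] but [t] in [ɣɛliɣet].
The stem 'night' ([ŋinozido], [ŋinozid]) shows [d] unchanged in both environments, so [d] cannot be basic with [t] derived in isolation.
The underlying segment must be /t/; voiceless stops become voiced between vowels, yielding [d] there.
The one attested form of 'rope', [lurinit], shows underlying /lurinit/. Applying the same rule between vowels gives [lurinido].

[lurinido]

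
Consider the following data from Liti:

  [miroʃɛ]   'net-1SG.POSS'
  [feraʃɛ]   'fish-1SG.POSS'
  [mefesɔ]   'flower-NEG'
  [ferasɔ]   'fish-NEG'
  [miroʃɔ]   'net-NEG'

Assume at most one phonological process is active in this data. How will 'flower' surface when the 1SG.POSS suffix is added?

In [ferasɔ] and [feraʃɛ] the final segment of 'fish' alternates: [s] ~ [ʃ].
Compare 'net', with invariant [ʃ] in [miroʃɔ] and [miroʃɛ]: an analysis with underlying /ʃ/ and a rule producing [s] before the NEG suffix would wrongly predict alternation here too.
So /s/ is underlying, and a rule of palatalization before a front vowel — /s/ becomes palato-alveolar [ʃ] before a front vowel — gives [ʃ].
From [mefesɔ] the stem 'flower' is /mefes/; before a front vowel this yields [mefeʃɛ].

[mefeʃɛ]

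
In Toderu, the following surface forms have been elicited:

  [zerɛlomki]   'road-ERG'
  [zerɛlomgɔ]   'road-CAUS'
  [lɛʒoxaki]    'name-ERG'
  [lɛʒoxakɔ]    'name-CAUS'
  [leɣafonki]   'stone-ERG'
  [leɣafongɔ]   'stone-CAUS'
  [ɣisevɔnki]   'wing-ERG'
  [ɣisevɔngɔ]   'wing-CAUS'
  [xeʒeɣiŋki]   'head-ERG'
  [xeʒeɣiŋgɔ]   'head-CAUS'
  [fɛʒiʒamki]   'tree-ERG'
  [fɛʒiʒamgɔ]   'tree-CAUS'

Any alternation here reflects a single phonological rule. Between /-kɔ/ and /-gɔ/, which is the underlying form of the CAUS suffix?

The CAUS suffix surfaces as [-gɔ] and [-kɔ], depending on the final segment of the stem.
The ERG suffix, which begins with [k], is invariant after every stem; so [k] is not altered by any rule here.
The CAUS suffix is therefore /-gɔ/ underlyingly, with post-vocalic devoicing: voiced stops become voiceless after a vowel.

/-gɔ/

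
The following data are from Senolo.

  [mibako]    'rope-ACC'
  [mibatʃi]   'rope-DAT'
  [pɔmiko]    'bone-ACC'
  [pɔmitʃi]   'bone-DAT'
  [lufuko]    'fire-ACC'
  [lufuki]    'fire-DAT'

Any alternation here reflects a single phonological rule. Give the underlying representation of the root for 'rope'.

The root 'rope' surfaces as [mibako] and [mibatʃi], with a stem-final [k] ~ [tʃ] alternation.
Compare 'fire', with invariant [k] in [lufuko] and [lufuki]: an analysis with underlying /k/ and a rule producing [tʃ] before the DAT suffix would wrongly predict alternation here too.
Therefore /tʃ/ is basic and [k] is derived by depalatalization (palato-alveolar /tʃ/ becomes [k] when no front vowel follows).

/mibatʃ/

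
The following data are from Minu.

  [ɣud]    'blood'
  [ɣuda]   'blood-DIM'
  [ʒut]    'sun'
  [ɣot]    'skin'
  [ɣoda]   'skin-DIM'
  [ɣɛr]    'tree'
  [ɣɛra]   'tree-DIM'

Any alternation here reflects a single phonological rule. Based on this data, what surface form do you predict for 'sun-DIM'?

[ʒuda]

'skin' shows [t] ~ [d] at the end of the stem ([ɣot] vs [ɣoda]).
Compare 'blood', with invariant [d] in [ɣud] and [ɣuda]: an analysis with underlying /d/ and a rule producing [t] in isolation would wrongly predict alternation here too.
The alternation reflects intervocalic voicing: voiceless stops become voiced between vowels. /t/ is underlying.
The one attested form of 'sun', [ʒut], shows underlying /ʒut/. Applying the same rule between vowels gives [ʒuda].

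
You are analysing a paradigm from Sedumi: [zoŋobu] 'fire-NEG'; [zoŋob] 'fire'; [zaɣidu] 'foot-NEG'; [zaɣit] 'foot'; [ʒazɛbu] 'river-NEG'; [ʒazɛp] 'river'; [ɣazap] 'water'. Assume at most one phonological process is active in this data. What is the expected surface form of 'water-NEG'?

The stem for 'river' ends in [b] in [ʒazɛbu] but [p] in [ʒazɛp].
If /b/ were underlying and a rule turned it into [p] in isolation, 'fire' would also alternate; but it has [b] in both [zoŋobu] and [zoŋob].
So /p/ is underlying, and a rule of intervocalic voicing — voiceless stops become voiced between vowels — gives [b].
The one attested form of 'water', [ɣazap], shows underlying /ɣazap/. Applying the same rule between vowels gives [ɣazabu].

[ɣazabu]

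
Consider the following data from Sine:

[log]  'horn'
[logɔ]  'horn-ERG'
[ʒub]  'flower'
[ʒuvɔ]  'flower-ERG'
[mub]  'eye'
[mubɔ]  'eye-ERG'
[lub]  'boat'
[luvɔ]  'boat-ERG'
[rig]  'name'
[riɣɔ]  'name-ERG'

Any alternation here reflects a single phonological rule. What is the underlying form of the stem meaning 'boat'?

'boat' shows [b] ~ [v] at the end of the stem ([lub] vs [luvɔ]).
Compare 'eye', with invariant [b] in [mub] and [mubɔ]: an analysis with underlying /b/ and a rule producing [v] before the ERG suffix would wrongly predict alternation here too.
The underlying segment must be /v/; voiced fricatives become stops word-finally, yielding [b] there.

/luv/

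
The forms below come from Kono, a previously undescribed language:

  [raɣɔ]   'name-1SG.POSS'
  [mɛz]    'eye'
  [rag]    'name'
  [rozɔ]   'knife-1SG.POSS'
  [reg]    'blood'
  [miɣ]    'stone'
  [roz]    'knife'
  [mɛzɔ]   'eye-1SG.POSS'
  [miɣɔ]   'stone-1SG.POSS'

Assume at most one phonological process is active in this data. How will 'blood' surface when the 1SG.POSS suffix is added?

'name' shows [ɣ] ~ [g] at the end of the stem ([raɣɔ] vs [rag]).
But 'stone' keeps [ɣ] in both environments ([miɣɔ], [miɣ]), so there is no rule changing /ɣ/ to [g] in isolation.
The alternation reflects intervocalic spirantization: voiced stops become fricatives between vowels. /g/ is underlying.
The one attested form of 'blood', [reg], shows underlying /reg/. Applying the same rule between vowels gives [reɣɔ].

[reɣɔ]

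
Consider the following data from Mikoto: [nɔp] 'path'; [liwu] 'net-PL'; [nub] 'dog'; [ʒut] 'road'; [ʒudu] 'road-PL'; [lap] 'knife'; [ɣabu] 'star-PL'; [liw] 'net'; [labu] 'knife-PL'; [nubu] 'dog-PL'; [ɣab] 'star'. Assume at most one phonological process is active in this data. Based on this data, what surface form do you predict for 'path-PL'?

[nɔbu]

In [labu] and [lap] the final segment of 'knife' alternates: [b] ~ [p].
But 'star' keeps [b] in both environments ([ɣabu], [ɣab]), so there is no rule changing /b/ to [p] in isolation.
The underlying segment must be /p/; voiceless stops become voiced between vowels, yielding [b] there.
The one attested form of 'path', [nɔp], shows underlying /nɔp/. Applying the same rule between vowels gives [nɔbu].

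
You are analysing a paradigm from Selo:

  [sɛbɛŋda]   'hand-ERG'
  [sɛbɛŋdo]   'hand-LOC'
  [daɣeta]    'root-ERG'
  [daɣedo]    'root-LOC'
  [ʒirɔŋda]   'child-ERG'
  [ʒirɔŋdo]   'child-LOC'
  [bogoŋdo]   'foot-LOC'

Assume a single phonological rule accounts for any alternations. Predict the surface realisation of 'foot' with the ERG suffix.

[bogoŋda]

The ERG suffix surfaces as [-da] and [-ta], depending on the final segment of the stem.
The LOC suffix, which begins with [d], is invariant after every stem; so [d] is not altered by any rule here.
So the underlying form is /-ta/, and voiceless stops become voiced after a nasal.
After 'foot', which ends in a nasal, the suffix surfaces as [-da], giving [bogoŋda].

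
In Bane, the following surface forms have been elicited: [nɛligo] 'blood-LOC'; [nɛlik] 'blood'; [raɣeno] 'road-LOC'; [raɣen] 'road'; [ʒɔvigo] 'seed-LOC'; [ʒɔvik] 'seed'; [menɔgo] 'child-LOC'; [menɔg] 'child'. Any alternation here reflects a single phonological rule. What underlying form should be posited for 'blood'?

/nɛlik/

'blood' shows [g] ~ [k] at the end of the stem ([nɛligo] vs [nɛlik]).
But 'child' keeps [g] in both environments ([menɔgo], [menɔg]), so there is no rule changing /g/ to [k] in isolation.
Therefore /k/ is basic and [g] is derived by intervocalic voicing (voiceless stops become voiced between vowels).
The underlying form of 'blood' is therefore /nɛlik/.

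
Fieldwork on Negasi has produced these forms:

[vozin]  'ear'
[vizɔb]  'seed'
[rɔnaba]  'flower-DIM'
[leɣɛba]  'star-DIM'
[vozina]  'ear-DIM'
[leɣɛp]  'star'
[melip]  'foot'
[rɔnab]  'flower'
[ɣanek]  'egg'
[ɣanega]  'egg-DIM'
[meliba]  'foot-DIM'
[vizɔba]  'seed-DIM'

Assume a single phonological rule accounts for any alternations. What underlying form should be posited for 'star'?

'star' shows [p] ~ [b] at the end of the stem ([leɣɛp] vs [leɣɛba]).
But 'flower' keeps [b] in both environments ([rɔnab], [rɔnaba]), so there is no rule changing /b/ to [p] in isolation.
Therefore /p/ is basic and [b] is derived by intervocalic voicing (voiceless stops become voiced between vowels).
The underlying form of 'star' is therefore /leɣɛp/.

/leɣɛp/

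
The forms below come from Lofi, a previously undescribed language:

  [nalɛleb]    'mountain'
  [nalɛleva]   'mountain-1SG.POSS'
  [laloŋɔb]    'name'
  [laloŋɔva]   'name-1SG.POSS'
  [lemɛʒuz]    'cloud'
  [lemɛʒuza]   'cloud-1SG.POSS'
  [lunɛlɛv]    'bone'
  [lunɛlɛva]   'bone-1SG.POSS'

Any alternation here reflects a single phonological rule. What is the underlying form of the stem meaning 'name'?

/laloŋɔb/

'name' shows [b] ~ [v] at the end of the stem ([laloŋɔb] vs [laloŋɔva]).
The stem 'bone' ([lunɛlɛv], [lunɛlɛva]) shows [v] unchanged in both environments, so [v] cannot be basic with [b] derived in isolation.
So /b/ is underlying, and a rule of intervocalic spirantization — voiced stops become fricatives between vowels — gives [v].
So 'name' = /laloŋɔb/.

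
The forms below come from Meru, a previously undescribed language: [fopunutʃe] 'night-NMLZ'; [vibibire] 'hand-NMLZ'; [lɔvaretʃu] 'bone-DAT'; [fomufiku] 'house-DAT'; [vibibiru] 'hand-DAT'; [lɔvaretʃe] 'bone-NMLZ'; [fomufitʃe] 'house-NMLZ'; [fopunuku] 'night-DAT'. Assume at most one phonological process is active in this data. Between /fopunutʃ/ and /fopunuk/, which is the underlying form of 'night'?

The stem for 'night' ends in [tʃ] in [fopunutʃe] but [k] in [fopunuku].
Compare 'bone', with invariant [tʃ] in [lɔvaretʃe] and [lɔvaretʃu]: an analysis with underlying /tʃ/ and a rule producing [k] before the DAT suffix would wrongly predict alternation here too.
The underlying segment must be /k/; /k/ becomes palato-alveolar [tʃ] before a front vowel, yielding [tʃ] there.

/fopunuk/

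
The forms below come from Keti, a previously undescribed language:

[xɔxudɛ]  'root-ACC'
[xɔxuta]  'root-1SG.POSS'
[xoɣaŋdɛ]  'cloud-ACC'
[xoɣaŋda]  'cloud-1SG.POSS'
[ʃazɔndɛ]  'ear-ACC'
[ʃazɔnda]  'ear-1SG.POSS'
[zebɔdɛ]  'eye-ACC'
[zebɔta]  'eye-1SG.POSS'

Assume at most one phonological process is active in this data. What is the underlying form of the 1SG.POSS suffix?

The 1SG.POSS morpheme has two allomorphs, [-da] and [-ta].
The ACC suffix, which begins with [d], is invariant after every stem; so [d] is not altered by any rule here.
The 1SG.POSS suffix is therefore /-ta/ underlyingly, with post-nasal voicing: voiceless stops become voiced after a nasal.

/-ta/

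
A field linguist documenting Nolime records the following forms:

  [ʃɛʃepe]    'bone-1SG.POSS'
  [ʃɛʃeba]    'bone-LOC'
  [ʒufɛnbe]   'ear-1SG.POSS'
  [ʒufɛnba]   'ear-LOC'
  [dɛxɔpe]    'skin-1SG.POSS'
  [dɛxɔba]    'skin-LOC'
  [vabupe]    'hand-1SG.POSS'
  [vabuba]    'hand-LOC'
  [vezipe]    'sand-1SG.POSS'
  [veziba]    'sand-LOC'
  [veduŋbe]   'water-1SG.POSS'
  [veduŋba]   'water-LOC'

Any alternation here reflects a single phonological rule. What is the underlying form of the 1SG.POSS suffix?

/-pe/

The 1SG.POSS morpheme has two allomorphs, [-be] and [-pe].
The LOC suffix, which begins with [b], is invariant after every stem; so [b] is not altered by any rule here.
The 1SG.POSS suffix is therefore /-pe/ underlyingly, with post-nasal voicing: voiceless stops become voiced after a nasal.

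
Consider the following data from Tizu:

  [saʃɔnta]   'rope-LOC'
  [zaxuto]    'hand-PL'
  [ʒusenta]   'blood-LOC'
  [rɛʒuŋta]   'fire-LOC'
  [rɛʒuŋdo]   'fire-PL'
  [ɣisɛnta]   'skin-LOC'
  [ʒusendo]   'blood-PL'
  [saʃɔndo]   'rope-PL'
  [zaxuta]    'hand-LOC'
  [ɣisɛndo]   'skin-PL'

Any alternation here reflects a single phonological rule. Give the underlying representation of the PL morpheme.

The PL suffix surfaces as [-do] and [-to], depending on the final segment of the stem.
The LOC suffix, which begins with [t], is invariant after every stem; so [t] is not altered by any rule here.
The PL suffix is therefore /-do/ underlyingly, with post-vocalic devoicing: voiced stops become voiceless after a vowel.

/-do/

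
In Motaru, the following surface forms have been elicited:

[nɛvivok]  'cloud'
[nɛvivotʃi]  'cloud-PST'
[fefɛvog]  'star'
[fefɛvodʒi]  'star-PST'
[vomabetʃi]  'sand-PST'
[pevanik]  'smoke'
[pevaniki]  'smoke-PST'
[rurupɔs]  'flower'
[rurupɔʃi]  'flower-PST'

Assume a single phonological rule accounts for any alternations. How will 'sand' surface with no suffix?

[vomabek]

The stem for 'cloud' ends in [k] in [nɛvivok] but [tʃ] in [nɛvivotʃi].
The stem 'smoke' ([pevanik], [pevaniki]) shows [k] unchanged in both environments, so [k] cannot be basic with [tʃ] derived before the PST suffix.
The alternation reflects depalatalization: palato-alveolar /tʃ/, /dʒ/ and /ʃ/ become [k], [g] and [s] when no front vowel follows. /tʃ/ is underlying.
From [vomabetʃi] the stem 'sand' is /vomabetʃ/; when no front vowel follows this yields [vomabek].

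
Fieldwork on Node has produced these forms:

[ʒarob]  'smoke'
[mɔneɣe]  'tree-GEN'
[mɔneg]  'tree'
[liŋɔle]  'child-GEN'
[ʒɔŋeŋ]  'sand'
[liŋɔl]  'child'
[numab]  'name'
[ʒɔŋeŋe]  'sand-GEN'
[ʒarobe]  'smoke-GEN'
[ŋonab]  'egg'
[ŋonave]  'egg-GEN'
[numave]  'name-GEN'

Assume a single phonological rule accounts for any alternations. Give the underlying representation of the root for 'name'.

The stem for 'name' ends in [v] in [numave] but [b] in [numab].
If /b/ were underlying and a rule turned it into [v] before the GEN suffix, 'smoke' would also alternate; but it has [b] in both [ʒarobe] and [ʒarob].
The underlying segment must be /v/; voiced fricatives become stops word-finally, yielding [b] there.
Hence 'name' is /numav/ underlyingly.

/numav/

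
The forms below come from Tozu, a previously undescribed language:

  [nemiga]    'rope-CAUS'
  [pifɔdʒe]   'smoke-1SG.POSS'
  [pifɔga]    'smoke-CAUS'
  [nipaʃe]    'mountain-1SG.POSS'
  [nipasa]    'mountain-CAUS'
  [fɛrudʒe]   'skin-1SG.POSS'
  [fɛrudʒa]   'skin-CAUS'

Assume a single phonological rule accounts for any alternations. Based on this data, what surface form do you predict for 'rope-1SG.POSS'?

[nemidʒe]

'smoke' shows [dʒ] ~ [g] at the end of the stem ([pifɔdʒe] vs [pifɔga]).
The stem 'skin' ([fɛrudʒe], [fɛrudʒa]) shows [dʒ] unchanged in both environments, so [dʒ] cannot be basic with [g] derived before the CAUS suffix.
So /g/ is underlying, and a rule of palatalization before a front vowel — /g/ and /s/ become palato-alveolar [dʒ] and [ʃ] before a front vowel — gives [dʒ].
From [nemiga] the stem 'rope' is /nemig/; before a front vowel this yields [nemidʒe].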